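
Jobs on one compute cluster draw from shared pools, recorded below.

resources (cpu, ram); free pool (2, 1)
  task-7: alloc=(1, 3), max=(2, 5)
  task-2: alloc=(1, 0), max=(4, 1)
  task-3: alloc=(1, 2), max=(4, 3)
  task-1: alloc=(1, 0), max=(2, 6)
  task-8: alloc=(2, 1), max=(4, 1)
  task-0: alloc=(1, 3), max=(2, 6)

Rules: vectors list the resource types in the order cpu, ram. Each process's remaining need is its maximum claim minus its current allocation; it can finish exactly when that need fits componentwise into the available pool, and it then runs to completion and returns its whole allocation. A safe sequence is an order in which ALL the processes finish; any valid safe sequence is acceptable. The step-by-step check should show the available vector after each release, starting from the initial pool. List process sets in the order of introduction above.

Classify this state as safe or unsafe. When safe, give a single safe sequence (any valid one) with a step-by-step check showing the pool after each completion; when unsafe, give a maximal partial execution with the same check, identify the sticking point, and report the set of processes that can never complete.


The state is SAFE; one workable sequence: task-8, task-7, task-3, task-0, task-2, task-1.
Key observation: the first exact fit in this order is task-8 — it needs (2, 0) with (2, 1) free, meeting a requested resource to the last unit.
Walking it through:
  pool = (2, 1)
  task-8: need (2, 0) fits (2, 1); releases (2, 1), pool now (4, 2)
  task-7: need (1, 2) fits (4, 2); releases (1, 3), pool now (5, 5)
  task-3: need (3, 1) fits (5, 5); releases (1, 2), pool now (6, 7)
  task-0: need (1, 3) fits (6, 7); releases (1, 3), pool now (7, 10)
  task-2: need (3, 1) fits (7, 10); releases (1, 0), pool now (8, 10)
  task-1: need (1, 6) fits (8, 10); releases (1, 0), pool now (9, 10)


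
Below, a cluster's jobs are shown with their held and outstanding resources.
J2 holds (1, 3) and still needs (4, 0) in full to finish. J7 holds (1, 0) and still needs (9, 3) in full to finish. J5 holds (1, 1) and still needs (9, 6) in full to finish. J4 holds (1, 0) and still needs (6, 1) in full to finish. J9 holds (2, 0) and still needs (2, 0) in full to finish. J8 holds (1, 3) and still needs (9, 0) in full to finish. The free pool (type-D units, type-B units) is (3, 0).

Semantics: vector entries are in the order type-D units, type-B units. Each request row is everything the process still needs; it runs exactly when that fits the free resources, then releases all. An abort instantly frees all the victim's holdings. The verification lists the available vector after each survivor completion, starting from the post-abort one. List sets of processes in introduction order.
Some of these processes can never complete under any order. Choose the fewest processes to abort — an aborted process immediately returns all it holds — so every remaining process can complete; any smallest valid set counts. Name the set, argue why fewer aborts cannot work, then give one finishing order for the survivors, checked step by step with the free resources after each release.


The answer: abort J7 and J8.
Key observation: aborting J7 and J8 returns (2, 3), and J5 — hopeless before — runs at step 4 with the returned capacity in the pool.
Minimality, checking each single-abort alternative: J2 alone leaves J7 blocked (short on type-D units); J7 alone leaves J5 blocked (short on type-D units and type-B units); J5 alone leaves J7 blocked (short on type-D units); J4 alone leaves J7 blocked (short on type-D units); J9 alone leaves J7 blocked (short on type-D units); J8 alone leaves J7 blocked (short on type-D units).
One survivor order: J2, J9, J4, J5. Verifying each step (post-abort pool first):
  pool = (5, 3)
  J2 needs (4, 0) <= (5, 3) -> finishes; pool += (1, 3) = (6, 6)
  J9 needs (2, 0) <= (6, 6) -> finishes; pool += (2, 0) = (8, 6)
  J4 needs (6, 1) <= (8, 6) -> finishes; pool += (1, 0) = (9, 6)
  J5 needs (9, 6) <= (9, 6) -> finishes; pool += (1, 1) = (10, 7)


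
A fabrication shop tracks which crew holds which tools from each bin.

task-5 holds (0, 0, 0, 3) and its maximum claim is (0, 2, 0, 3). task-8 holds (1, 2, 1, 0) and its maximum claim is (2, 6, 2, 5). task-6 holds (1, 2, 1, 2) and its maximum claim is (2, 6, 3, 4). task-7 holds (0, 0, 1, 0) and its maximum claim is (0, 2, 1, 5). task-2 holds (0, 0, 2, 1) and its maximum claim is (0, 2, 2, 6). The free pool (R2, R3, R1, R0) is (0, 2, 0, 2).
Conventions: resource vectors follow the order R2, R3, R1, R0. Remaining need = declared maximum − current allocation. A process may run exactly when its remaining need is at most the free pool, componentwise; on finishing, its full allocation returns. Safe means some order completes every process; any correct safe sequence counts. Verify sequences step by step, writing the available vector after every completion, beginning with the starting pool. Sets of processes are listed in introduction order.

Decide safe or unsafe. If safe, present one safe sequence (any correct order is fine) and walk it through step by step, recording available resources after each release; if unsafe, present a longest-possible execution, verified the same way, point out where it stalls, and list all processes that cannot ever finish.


UNSAFE.
Key observation: task-5, task-2, task-7 can finish, but then (0, 2, 3, 6) is all there is, and the blocked group's R2 demands exceed it.
Going as far as possible: task-5, task-2, task-7; after that, nothing fits. Check, step by step:
  pool = (0, 2, 0, 2)
  task-5 needs (0, 2, 0, 0) <= (0, 2, 0, 2) -> finishes; pool += (0, 0, 0, 3) = (0, 2, 0, 5)
  task-2 needs (0, 2, 0, 5) <= (0, 2, 0, 5) -> finishes; pool += (0, 0, 2, 1) = (0, 2, 2, 6)
  task-7 needs (0, 2, 0, 5) <= (0, 2, 2, 6) -> finishes; pool += (0, 0, 1, 0) = (0, 2, 3, 6)
  blocked: task-8 wants (1, 4, 1, 5), pool (0, 2, 3, 6) — not enough R2 and R3
  blocked: task-6 wants (1, 4, 2, 2), pool (0, 2, 3, 6) — not enough R2 and R3
Permanently blocked: task-8 and task-6.


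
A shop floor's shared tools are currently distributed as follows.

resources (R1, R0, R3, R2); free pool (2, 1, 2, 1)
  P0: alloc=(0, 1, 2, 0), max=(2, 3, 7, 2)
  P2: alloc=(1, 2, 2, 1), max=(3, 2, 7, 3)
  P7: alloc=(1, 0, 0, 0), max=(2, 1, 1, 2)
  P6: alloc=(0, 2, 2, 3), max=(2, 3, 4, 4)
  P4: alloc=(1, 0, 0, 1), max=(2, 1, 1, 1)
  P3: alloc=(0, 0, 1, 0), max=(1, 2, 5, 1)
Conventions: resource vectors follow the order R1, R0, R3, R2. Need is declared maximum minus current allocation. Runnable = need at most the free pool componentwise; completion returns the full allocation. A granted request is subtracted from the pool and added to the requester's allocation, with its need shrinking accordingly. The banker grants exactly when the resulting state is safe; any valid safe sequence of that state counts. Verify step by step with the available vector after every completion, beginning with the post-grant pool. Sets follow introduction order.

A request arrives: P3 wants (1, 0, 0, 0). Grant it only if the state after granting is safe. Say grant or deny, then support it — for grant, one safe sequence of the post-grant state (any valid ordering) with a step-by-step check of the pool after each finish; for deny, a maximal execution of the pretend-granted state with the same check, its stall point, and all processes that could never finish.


GRANT: granting preserves safety; a valid post-grant sequence is P4, P6, P3, P7, P2, P0.
Key observation: even at the reduced pool (1, 1, 2, 1), P4 fits immediately, so safety survives the grant.
Check on the post-grant state, step by step:
  pool = (1, 1, 2, 1)
  P4: need (1, 1, 1, 0) fits (1, 1, 2, 1); releases (1, 0, 0, 1), pool now (2, 1, 2, 2)
  P6: need (2, 1, 2, 1) fits (2, 1, 2, 2); releases (0, 2, 2, 3), pool now (2, 3, 4, 5)
  P3: need (0, 2, 4, 1) fits (2, 3, 4, 5); releases (1, 0, 1, 0), pool now (3, 3, 5, 5)
  P7: need (1, 1, 1, 2) fits (3, 3, 5, 5); releases (1, 0, 0, 0), pool now (4, 3, 5, 5)
  P2: need (2, 0, 5, 2) fits (4, 3, 5, 5); releases (1, 2, 2, 1), pool now (5, 5, 7, 6)
  P0: need (2, 2, 5, 2) fits (5, 5, 7, 6); releases (0, 1, 2, 0), pool now (5, 6, 9, 6)


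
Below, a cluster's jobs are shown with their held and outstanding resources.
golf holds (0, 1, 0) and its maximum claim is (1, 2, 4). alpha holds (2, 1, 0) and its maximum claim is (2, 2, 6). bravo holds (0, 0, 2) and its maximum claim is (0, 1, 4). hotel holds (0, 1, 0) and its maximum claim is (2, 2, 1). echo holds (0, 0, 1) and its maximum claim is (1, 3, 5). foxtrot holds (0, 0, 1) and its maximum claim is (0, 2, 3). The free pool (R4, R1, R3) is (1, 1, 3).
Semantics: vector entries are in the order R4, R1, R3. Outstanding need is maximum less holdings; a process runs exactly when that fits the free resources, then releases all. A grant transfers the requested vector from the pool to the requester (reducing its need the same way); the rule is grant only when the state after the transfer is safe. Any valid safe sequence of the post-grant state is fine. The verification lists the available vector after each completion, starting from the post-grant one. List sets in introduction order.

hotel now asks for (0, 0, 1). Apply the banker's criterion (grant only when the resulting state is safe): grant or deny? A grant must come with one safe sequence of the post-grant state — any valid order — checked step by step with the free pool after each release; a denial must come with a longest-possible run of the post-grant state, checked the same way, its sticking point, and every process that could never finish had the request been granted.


DENY. Granting would leave the state unsafe.
Key observation: after bravo, golf, foxtrot the pool peaks at (1, 2, 5), and each blocked process is short somewhere: alpha on R3; hotel on R4; echo on R1.
After a pretend grant, a maximal execution: bravo, golf, foxtrot — then nothing else fits. Step-by-step check:
  pool = (1, 1, 2)
  run bravo (needs (0, 1, 2), free (1, 1, 2)); after release of (0, 0, 2) the pool is (1, 1, 4)
  run golf (needs (1, 1, 4), free (1, 1, 4)); after release of (0, 1, 0) the pool is (1, 2, 4)
  run foxtrot (needs (0, 2, 2), free (1, 2, 4)); after release of (0, 0, 1) the pool is (1, 2, 5)
  blocked: alpha wants (0, 1, 6), pool (1, 2, 5) — not enough R3
  blocked: hotel wants (2, 1, 0), pool (1, 2, 5) — not enough R4
  blocked: echo wants (1, 3, 4), pool (1, 2, 5) — not enough R1
Post-grant, the permanently blocked set is alpha, hotel and echo.


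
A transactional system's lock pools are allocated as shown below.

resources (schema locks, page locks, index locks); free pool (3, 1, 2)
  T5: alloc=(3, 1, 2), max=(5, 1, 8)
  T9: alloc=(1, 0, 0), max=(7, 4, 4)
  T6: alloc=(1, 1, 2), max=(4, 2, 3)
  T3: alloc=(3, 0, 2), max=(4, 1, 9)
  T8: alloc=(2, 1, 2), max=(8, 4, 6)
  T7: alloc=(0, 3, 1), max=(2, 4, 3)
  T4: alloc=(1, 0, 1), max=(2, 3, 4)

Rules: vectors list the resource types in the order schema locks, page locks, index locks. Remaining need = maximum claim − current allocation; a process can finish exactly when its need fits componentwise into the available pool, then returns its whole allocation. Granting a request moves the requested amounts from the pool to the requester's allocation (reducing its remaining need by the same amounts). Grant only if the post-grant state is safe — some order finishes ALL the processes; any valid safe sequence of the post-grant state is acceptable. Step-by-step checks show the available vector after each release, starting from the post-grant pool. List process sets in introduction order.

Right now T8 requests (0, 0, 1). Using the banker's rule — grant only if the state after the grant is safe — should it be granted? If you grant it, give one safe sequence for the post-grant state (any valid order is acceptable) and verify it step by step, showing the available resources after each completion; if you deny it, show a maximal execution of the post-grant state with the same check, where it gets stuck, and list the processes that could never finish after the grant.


DENY: after the grant no complete ordering would exist.
Key observation: after T6, T7, T4 the pool peaks at (5, 5, 5), and each blocked process is short somewhere: T5 on index locks; T9 on schema locks; T3 on index locks; T8 on schema locks.
Pretend the grant happened; the run T6, T7, T4 goes as far as possible. Walking it through:
  pool = (3, 1, 1)
  T6: need (3, 1, 1) fits (3, 1, 1); releases (1, 1, 2), pool now (4, 2, 3)
  T7: need (2, 1, 2) fits (4, 2, 3); releases (0, 3, 1), pool now (4, 5, 4)
  T4: need (1, 3, 3) fits (4, 5, 4); releases (1, 0, 1), pool now (5, 5, 5)
  T5 cannot run: need (2, 0, 6) vs free (5, 5, 5) (insufficient index locks)
  T9 cannot run: need (6, 4, 4) vs free (5, 5, 5) (insufficient schema locks)
  T3 cannot run: need (1, 1, 7) vs free (5, 5, 5) (insufficient index locks)
  T8 cannot run: need (6, 3, 3) vs free (5, 5, 5) (insufficient schema locks)
Post-grant, the permanently blocked set is T5, T9, T3 and T8.


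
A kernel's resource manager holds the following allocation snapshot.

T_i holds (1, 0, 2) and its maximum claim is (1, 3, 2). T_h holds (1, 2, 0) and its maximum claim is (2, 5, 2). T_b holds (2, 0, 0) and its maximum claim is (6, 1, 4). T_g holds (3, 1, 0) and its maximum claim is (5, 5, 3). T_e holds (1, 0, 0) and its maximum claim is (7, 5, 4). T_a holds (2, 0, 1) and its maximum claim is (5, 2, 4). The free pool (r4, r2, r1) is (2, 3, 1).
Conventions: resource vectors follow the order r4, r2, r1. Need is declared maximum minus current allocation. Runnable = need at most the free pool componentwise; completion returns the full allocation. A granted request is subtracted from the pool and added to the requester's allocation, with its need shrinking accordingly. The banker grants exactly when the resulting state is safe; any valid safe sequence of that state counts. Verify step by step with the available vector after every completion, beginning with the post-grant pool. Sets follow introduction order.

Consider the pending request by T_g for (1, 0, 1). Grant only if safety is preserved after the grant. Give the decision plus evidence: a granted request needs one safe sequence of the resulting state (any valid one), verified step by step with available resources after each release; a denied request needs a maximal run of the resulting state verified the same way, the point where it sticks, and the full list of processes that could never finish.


GRANT — the state after the grant stays safe, e.g. via T_i, T_h, T_g, T_a, T_e, T_b.
Key observation: with (1, 3, 0) left after the transfer, T_i can run at once — the state stays safe.
Check on the post-grant state, step by step:
  pool = (1, 3, 0)
  run T_i (needs (0, 3, 0), free (1, 3, 0)); after release of (1, 0, 2) the pool is (2, 3, 2)
  run T_h (needs (1, 3, 2), free (2, 3, 2)); after release of (1, 2, 0) the pool is (3, 5, 2)
  run T_g (needs (1, 4, 2), free (3, 5, 2)); after release of (4, 1, 1) the pool is (7, 6, 3)
  run T_a (needs (3, 2, 3), free (7, 6, 3)); after release of (2, 0, 1) the pool is (9, 6, 4)
  run T_e (needs (6, 5, 4), free (9, 6, 4)); after release of (1, 0, 0) the pool is (10, 6, 4)
  run T_b (needs (4, 1, 4), free (10, 6, 4)); after release of (2, 0, 0) the pool is (12, 6, 4)


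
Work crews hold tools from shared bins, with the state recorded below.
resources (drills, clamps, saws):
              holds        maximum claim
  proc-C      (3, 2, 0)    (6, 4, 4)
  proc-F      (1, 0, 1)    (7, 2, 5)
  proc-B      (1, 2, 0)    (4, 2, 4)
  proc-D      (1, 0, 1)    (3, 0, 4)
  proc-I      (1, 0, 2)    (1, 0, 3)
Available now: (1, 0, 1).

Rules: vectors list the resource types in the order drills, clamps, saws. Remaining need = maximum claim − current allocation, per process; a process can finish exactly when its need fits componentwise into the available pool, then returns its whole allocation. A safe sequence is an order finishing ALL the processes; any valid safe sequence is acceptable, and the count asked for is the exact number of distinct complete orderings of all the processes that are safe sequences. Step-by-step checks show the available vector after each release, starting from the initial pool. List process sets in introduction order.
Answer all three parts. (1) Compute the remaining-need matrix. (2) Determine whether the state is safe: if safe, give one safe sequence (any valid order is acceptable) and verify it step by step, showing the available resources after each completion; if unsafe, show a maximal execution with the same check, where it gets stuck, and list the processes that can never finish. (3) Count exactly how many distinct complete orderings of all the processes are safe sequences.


(1) Outstanding need per process (order drills, clamps, saws):
  proc-C: (3, 2, 4)
  proc-F: (6, 2, 4)
  proc-B: (3, 0, 4)
  proc-D: (2, 0, 3)
  proc-I: (0, 0, 1)
(2) SAFE. One safe sequence: proc-I, proc-D, proc-B, proc-C, proc-F.
Key observation: proc-I is the earliest step where a requested resource binds exactly: need (0, 0, 1), pool (1, 0, 1) at its turn.
Check, step by step:
  pool = (1, 0, 1)
  proc-I: need (0, 0, 1) fits (1, 0, 1); releases (1, 0, 2), pool now (2, 0, 3)
  proc-D: need (2, 0, 3) fits (2, 0, 3); releases (1, 0, 1), pool now (3, 0, 4)
  proc-B: need (3, 0, 4) fits (3, 0, 4); releases (1, 2, 0), pool now (4, 2, 4)
  proc-C: need (3, 2, 4) fits (4, 2, 4); releases (3, 2, 0), pool now (7, 4, 4)
  proc-F: need (6, 2, 4) fits (7, 4, 4); releases (1, 0, 1), pool now (8, 4, 5)
(3) Exactly 1 of the possible complete orderings is a safe sequence.


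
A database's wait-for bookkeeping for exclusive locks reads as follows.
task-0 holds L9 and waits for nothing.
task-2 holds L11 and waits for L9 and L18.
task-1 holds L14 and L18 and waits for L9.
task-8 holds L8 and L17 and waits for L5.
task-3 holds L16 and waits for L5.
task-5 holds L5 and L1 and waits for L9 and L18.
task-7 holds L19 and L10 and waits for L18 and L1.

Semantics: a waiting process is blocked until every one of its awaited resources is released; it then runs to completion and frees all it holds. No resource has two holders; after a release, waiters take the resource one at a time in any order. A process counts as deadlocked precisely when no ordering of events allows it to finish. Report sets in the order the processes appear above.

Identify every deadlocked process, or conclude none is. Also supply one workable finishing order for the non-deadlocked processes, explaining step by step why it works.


No process is deadlocked.
Key observation: the wait graph is acyclic; completion cascades from the unblocked processes through everyone else.
The rest can finish in the order task-0, task-1, task-5, task-7, task-8, task-2, task-3.
Walking it through:
  task-0 waits on nothing -> runs at once and releases L9
  task-1: everything it awaited (L9) is free; runs, freeing L14 and L18
  task-5: everything it awaited (L9 and L18) is free; runs, freeing L5 and L1
  task-7: everything it awaited (L18 and L1) is free; runs, freeing L19 and L10
  task-8: everything it awaited (L5) is free; runs, freeing L8 and L17
  task-2: everything it awaited (L9 and L18) is free; runs, freeing L11
  task-3: everything it awaited (L5) is free; runs, freeing L16


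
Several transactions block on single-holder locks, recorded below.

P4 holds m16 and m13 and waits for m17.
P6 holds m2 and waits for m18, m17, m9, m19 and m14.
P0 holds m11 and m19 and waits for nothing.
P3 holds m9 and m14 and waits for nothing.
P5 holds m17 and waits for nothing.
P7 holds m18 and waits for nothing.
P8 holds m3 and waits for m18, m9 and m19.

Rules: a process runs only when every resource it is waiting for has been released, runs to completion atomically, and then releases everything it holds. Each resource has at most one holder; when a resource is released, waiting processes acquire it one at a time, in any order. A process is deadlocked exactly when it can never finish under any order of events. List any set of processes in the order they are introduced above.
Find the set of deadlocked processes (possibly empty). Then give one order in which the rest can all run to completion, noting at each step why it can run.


Nothing here is deadlocked.
Key observation: all waits point, directly or indirectly, at processes that can finish, so nothing is permanently blocked.
The rest can finish in the order P3, P0, P7, P8, P5, P4, P6.
Verifying each step:
  P3: no waits; runs immediately, freeing m9 and m14
  P0: no waits; runs immediately, freeing m11 and m19
  P7: no waits; runs immediately, freeing m18
  run P8 (all its waits — m18, m9 and m19 — are resolved); releases m3
  P5: no waits; runs immediately, freeing m17
  run P4 (all its waits — m17 — are resolved); releases m16 and m13
  run P6 (all its waits — m18, m17, m9, m19 and m14 — are resolved); releases m2


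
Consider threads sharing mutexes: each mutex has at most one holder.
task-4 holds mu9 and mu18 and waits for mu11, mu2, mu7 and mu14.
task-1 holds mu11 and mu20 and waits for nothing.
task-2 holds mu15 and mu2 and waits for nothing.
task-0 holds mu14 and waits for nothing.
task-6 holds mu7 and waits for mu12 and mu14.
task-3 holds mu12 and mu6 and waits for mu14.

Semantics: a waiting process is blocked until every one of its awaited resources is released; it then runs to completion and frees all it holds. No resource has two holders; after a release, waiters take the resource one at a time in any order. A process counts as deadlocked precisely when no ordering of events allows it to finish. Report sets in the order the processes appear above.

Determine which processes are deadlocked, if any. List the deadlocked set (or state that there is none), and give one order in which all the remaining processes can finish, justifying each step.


No process is deadlocked.
Key observation: the wait relation is loop-free; peeling off processes with no waits unwinds the whole state.
The rest can finish in the order task-0, task-3, task-1, task-2, task-6, task-4.
Check, step by step:
  task-0 waits on nothing -> runs at once and releases mu14
  run task-3 (all its waits — mu14 — are resolved); releases mu12 and mu6
  task-1 waits on nothing -> runs at once and releases mu11 and mu20
  task-2 waits on nothing -> runs at once and releases mu15 and mu2
  run task-6 (all its waits — mu12 and mu14 — are resolved); releases mu7
  run task-4 (all its waits — mu11, mu2, mu7 and mu14 — are resolved); releases mu9 and mu18


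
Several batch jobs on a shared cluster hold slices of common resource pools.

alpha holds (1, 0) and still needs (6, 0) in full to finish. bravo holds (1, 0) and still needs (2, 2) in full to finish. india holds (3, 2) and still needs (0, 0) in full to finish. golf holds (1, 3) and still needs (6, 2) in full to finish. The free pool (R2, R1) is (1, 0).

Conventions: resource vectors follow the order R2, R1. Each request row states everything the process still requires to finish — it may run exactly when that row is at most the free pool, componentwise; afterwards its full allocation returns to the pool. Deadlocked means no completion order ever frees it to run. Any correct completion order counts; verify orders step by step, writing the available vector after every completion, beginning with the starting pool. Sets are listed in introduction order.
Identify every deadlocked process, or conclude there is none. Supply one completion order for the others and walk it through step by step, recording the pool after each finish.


Deadlocked: alpha and golf.
Key observation: R2 is the bottleneck — with india, bravo done the pool holds (5, 2), short of every remaining need.
The rest can finish in the order india, bravo. Step-by-step check:
  pool = (1, 0)
  run india (needs (0, 0), free (1, 0)); after release of (3, 2) the pool is (4, 2)
  run bravo (needs (2, 2), free (4, 2)); after release of (1, 0) the pool is (5, 2)
The stuck group stays short no matter what:
  alpha cannot run: need (6, 0) vs free (5, 2) (insufficient R2)
  golf cannot run: need (6, 2) vs free (5, 2) (insufficient R2)


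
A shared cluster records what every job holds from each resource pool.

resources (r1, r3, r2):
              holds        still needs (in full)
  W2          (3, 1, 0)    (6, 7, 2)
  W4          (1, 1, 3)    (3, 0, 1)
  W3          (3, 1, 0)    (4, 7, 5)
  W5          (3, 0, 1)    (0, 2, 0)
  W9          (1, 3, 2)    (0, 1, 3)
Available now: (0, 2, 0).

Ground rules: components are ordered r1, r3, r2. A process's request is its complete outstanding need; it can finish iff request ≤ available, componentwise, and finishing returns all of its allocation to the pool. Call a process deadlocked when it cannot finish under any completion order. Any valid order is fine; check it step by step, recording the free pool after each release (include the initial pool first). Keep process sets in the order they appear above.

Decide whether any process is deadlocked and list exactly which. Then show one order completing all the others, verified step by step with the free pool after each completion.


Deadlocked set: W2 and W3.
Key observation: after W5, W4, W9 complete, (5, 6, 6) is the best the pool ever gets, yet each leftover process wants more r3.
The rest can finish in the order W5, W4, W9. Step-by-step check:
  pool = (0, 2, 0)
  run W5 (needs (0, 2, 0), free (0, 2, 0)); after release of (3, 0, 1) the pool is (3, 2, 1)
  run W4 (needs (3, 0, 1), free (3, 2, 1)); after release of (1, 1, 3) the pool is (4, 3, 4)
  run W9 (needs (0, 1, 3), free (4, 3, 4)); after release of (1, 3, 2) the pool is (5, 6, 6)
The blocked processes can never fit:
  blocked: W2 wants (6, 7, 2), pool (5, 6, 6) — not enough r1 and r3
  blocked: W3 wants (4, 7, 5), pool (5, 6, 6) — not enough r3


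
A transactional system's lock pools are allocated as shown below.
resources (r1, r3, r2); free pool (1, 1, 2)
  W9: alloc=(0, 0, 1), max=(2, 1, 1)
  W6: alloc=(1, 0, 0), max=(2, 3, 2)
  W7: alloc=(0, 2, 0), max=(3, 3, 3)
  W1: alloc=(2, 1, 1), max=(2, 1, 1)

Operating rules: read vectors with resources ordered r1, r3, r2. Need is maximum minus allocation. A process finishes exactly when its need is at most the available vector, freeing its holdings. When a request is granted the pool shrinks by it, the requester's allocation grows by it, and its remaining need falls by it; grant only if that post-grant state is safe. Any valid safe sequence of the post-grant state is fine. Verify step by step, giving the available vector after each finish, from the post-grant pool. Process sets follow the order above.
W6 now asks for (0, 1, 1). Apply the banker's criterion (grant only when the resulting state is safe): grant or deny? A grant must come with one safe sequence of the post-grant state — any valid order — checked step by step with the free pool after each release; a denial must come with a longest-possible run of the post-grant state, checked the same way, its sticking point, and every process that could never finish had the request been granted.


GRANT. The post-grant state is safe; one safe sequence: W1, W9, W7, W6.
Key observation: the transfer keeps a workable pool ((1, 0, 1)); W1 starts the safe sequence.
Verifying the post-grant state step by step:
  pool = (1, 0, 1)
  W1 needs (0, 0, 0) <= (1, 0, 1) -> finishes; pool += (2, 1, 1) = (3, 1, 2)
  W9 needs (2, 1, 0) <= (3, 1, 2) -> finishes; pool += (0, 0, 1) = (3, 1, 3)
  W7 needs (3, 1, 3) <= (3, 1, 3) -> finishes; pool += (0, 2, 0) = (3, 3, 3)
  W6 needs (1, 2, 1) <= (3, 3, 3) -> finishes; pool += (1, 1, 1) = (4, 4, 4)


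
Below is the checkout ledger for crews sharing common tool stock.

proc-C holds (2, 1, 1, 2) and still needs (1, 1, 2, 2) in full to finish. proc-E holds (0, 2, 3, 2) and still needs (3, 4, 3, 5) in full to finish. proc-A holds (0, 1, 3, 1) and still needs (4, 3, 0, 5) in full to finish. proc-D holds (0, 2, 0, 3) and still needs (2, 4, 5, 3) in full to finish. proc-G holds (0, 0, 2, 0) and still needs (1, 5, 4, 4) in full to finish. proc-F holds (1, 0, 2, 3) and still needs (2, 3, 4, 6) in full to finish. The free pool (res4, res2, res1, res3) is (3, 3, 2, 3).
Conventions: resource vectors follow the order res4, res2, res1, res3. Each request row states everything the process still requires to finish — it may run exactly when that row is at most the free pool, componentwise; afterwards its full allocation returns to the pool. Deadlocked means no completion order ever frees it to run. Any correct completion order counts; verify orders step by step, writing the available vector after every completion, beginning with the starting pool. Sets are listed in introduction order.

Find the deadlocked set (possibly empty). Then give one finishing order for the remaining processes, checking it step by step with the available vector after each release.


No process is deadlocked.
Key observation: beginning at proc-C, releases accumulate fast enough that every process eventually fits.
A valid finishing order for the others: proc-C, proc-E, proc-D, proc-G, proc-F, proc-A. Verifying each step:
  pool = (3, 3, 2, 3)
  proc-C: need (1, 1, 2, 2) fits (3, 3, 2, 3); releases (2, 1, 1, 2), pool now (5, 4, 3, 5)
  proc-E: need (3, 4, 3, 5) fits (5, 4, 3, 5); releases (0, 2, 3, 2), pool now (5, 6, 6, 7)
  proc-D: need (2, 4, 5, 3) fits (5, 6, 6, 7); releases (0, 2, 0, 3), pool now (5, 8, 6, 10)
  proc-G: need (1, 5, 4, 4) fits (5, 8, 6, 10); releases (0, 0, 2, 0), pool now (5, 8, 8, 10)
  proc-F: need (2, 3, 4, 6) fits (5, 8, 8, 10); releases (1, 0, 2, 3), pool now (6, 8, 10, 13)
  proc-A: need (4, 3, 0, 5) fits (6, 8, 10, 13); releases (0, 1, 3, 1), pool now (6, 9, 13, 14)


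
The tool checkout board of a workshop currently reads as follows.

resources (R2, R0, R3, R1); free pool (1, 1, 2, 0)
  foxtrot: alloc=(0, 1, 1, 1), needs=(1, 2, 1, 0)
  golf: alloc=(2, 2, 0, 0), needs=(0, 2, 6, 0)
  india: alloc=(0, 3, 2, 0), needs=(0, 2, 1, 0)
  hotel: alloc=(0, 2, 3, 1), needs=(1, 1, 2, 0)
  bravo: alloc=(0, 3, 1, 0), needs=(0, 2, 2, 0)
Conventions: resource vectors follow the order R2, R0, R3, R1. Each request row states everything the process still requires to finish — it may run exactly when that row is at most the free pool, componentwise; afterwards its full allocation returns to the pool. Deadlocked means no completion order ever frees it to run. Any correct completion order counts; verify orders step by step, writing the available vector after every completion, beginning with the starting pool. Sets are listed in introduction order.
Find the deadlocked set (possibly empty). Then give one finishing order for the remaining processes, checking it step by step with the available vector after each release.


Nothing here is deadlocked.
Key observation: the pool covers hotel at once, and every later process fits after earlier releases.
The rest can finish in the order hotel, foxtrot, golf, bravo, india. Walking it through:
  pool = (1, 1, 2, 0)
  run hotel (needs (1, 1, 2, 0), free (1, 1, 2, 0)); after release of (0, 2, 3, 1) the pool is (1, 3, 5, 1)
  run foxtrot (needs (1, 2, 1, 0), free (1, 3, 5, 1)); after release of (0, 1, 1, 1) the pool is (1, 4, 6, 2)
  run golf (needs (0, 2, 6, 0), free (1, 4, 6, 2)); after release of (2, 2, 0, 0) the pool is (3, 6, 6, 2)
  run bravo (needs (0, 2, 2, 0), free (3, 6, 6, 2)); after release of (0, 3, 1, 0) the pool is (3, 9, 7, 2)
  run india (needs (0, 2, 1, 0), free (3, 9, 7, 2)); after release of (0, 3, 2, 0) the pool is (3, 12, 9, 2)


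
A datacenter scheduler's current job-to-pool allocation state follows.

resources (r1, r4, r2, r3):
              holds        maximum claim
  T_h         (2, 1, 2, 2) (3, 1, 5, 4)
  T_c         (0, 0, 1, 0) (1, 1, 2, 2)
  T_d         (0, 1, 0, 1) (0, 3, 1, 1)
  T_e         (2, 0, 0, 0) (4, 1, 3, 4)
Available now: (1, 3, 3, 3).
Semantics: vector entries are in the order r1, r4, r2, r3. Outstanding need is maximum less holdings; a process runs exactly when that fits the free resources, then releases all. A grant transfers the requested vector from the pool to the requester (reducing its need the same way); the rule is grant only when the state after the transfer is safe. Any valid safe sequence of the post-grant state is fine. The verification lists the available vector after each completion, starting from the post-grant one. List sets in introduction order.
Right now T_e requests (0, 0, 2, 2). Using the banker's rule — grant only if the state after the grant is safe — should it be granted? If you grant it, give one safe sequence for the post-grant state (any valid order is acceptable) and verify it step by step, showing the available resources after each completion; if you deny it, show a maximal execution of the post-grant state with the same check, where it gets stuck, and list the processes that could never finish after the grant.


DENY. Granting would leave the state unsafe.
Key observation: after T_d, T_c the pool peaks at (1, 4, 2, 2), and each blocked process is short somewhere: T_h on r2; T_e on r1.
On the post-grant state, T_d, T_c is a maximal run — nothing extends it. Walking it through:
  pool = (1, 3, 1, 1)
  run T_d (needs (0, 2, 1, 0), free (1, 3, 1, 1)); after release of (0, 1, 0, 1) the pool is (1, 4, 1, 2)
  run T_c (needs (1, 1, 1, 2), free (1, 4, 1, 2)); after release of (0, 0, 1, 0) the pool is (1, 4, 2, 2)
  T_h cannot run: need (1, 0, 3, 2) vs free (1, 4, 2, 2) (insufficient r2)
  T_e cannot run: need (2, 1, 1, 2) vs free (1, 4, 2, 2) (insufficient r1)
Processes that could never finish after the grant: T_h and T_e.


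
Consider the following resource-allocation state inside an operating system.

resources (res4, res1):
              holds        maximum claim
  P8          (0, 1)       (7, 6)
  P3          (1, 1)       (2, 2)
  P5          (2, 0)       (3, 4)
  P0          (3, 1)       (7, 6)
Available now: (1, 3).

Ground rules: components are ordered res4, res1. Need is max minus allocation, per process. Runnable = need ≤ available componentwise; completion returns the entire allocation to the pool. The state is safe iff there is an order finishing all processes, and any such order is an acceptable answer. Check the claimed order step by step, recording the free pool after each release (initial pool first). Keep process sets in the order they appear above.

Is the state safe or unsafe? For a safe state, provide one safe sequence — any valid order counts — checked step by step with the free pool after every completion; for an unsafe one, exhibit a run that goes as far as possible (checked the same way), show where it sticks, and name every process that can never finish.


UNSAFE — no complete ordering exists.
Key observation: no order helps: past P3, P5, the free pool tops out at (4, 4), below what each blocked process needs in res1.
Going as far as possible: P3, P5; after that, nothing fits. Check, step by step:
  pool = (1, 3)
  P3: need (1, 1) fits (1, 3); releases (1, 1), pool now (2, 4)
  P5: need (1, 4) fits (2, 4); releases (2, 0), pool now (4, 4)
  blocked: P8 wants (7, 5), pool (4, 4) — not enough res4 and res1
  blocked: P0 wants (4, 5), pool (4, 4) — not enough res1
Permanently blocked: P8 and P0.


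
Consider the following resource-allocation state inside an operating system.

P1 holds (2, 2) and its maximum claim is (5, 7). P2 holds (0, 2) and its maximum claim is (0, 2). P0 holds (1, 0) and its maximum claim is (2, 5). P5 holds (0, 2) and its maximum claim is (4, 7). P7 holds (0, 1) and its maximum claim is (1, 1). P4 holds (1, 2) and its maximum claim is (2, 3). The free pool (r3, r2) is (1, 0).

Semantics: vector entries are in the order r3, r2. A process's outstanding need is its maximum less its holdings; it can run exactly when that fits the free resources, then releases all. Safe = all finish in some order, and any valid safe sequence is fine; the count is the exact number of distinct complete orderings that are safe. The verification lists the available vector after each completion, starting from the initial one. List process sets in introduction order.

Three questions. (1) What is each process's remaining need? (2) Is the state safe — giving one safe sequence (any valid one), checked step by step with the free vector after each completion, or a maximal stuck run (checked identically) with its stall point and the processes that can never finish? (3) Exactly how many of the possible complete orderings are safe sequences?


(1) Outstanding need per process (order r3, r2):
  P1: (3, 5)
  P2: (0, 0)
  P0: (1, 5)
  P5: (4, 5)
  P7: (1, 0)
  P4: (1, 1)
(2) SAFE, for example via the order P7, P4, P2, P0, P1, P5.
Key observation: the first exact fit in this order is P7 — it needs (1, 0) with (1, 0) free, meeting a requested resource to the last unit.
Check, step by step:
  pool = (1, 0)
  run P7 (needs (1, 0), free (1, 0)); after release of (0, 1) the pool is (1, 1)
  run P4 (needs (1, 1), free (1, 1)); after release of (1, 2) the pool is (2, 3)
  run P2 (needs (0, 0), free (2, 3)); after release of (0, 2) the pool is (2, 5)
  run P0 (needs (1, 5), free (2, 5)); after release of (1, 0) the pool is (3, 5)
  run P1 (needs (3, 5), free (3, 5)); after release of (2, 2) the pool is (5, 7)
  run P5 (needs (4, 5), free (5, 7)); after release of (0, 2) the pool is (5, 9)
(3) Precisely 4 of the possible complete orderings are safe sequences.


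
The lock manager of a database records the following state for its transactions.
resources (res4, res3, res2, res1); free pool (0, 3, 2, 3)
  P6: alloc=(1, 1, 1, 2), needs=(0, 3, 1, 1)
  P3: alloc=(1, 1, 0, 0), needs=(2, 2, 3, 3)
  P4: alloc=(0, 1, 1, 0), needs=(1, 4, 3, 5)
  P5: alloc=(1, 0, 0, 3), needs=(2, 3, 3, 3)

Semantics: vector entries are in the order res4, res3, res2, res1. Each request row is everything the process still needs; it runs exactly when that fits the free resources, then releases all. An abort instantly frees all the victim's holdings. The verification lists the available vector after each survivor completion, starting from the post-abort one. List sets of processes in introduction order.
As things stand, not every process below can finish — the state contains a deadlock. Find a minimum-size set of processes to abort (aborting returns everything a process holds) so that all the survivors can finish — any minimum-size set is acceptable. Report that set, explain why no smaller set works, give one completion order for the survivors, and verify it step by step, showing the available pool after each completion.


Minimum abort set: P5.
Key observation: P3 could never have finished before the abort; with (1, 0, 0, 3) returned by P5, it fits at step 3.
No smaller set exists: with zero aborts the deadlock remains.
One survivor order: P6, P4, P3. Check, step by step (post-abort pool first):
  pool = (1, 3, 2, 6)
  run P6 (needs (0, 3, 1, 1), free (1, 3, 2, 6)); after release of (1, 1, 1, 2) the pool is (2, 4, 3, 8)
  run P4 (needs (1, 4, 3, 5), free (2, 4, 3, 8)); after release of (0, 1, 1, 0) the pool is (2, 5, 4, 8)
  run P3 (needs (2, 2, 3, 3), free (2, 5, 4, 8)); after release of (1, 1, 0, 0) the pool is (3, 6, 4, 8)


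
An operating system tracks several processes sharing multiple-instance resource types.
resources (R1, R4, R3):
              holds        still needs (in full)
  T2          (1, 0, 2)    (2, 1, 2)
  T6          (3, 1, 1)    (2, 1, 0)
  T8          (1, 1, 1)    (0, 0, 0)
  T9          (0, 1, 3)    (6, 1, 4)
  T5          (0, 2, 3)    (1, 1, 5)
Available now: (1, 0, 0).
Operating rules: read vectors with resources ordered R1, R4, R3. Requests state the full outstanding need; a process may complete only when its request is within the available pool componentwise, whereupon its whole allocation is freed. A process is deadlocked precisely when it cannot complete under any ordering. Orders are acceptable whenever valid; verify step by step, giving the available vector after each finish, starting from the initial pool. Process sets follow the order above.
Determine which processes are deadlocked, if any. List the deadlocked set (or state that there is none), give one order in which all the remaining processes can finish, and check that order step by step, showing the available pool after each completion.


The deadlocked set is empty.
Key observation: no deadlock: T8 fits now, and the freed resources carry the rest through.
One completion order for the rest: T8, T6, T2, T9, T5. Walking it through:
  pool = (1, 0, 0)
  T8 needs (0, 0, 0) <= (1, 0, 0) -> finishes; pool += (1, 1, 1) = (2, 1, 1)
  T6 needs (2, 1, 0) <= (2, 1, 1) -> finishes; pool += (3, 1, 1) = (5, 2, 2)
  T2 needs (2, 1, 2) <= (5, 2, 2) -> finishes; pool += (1, 0, 2) = (6, 2, 4)
  T9 needs (6, 1, 4) <= (6, 2, 4) -> finishes; pool += (0, 1, 3) = (6, 3, 7)
  T5 needs (1, 1, 5) <= (6, 3, 7) -> finishes; pool += (0, 2, 3) = (6, 5, 10)
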